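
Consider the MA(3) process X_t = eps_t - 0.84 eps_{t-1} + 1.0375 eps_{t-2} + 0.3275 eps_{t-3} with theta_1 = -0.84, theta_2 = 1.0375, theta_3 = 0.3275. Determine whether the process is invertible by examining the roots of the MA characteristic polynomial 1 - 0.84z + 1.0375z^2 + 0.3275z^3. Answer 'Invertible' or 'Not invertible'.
\text{Not invertible}

The MA(q) characteristic polynomial is P(z) = 1 - 0.84z + 1.0375z^2 + 0.3275z^3.
Invertibility requires all roots to lie outside the unit circle, i.e. |z| > 1 for every root.
Degree 3: look for a simple real root z0 first, then factor out (1 - z/z0) and solve the remaining quadratic.
Testing z0 = -4: P(-4) = 1 + (-0.84)(-4) + (1.0375)(-4)^2 + (0.3275)(-4)^3
  = 1 + (3.36) + (16.6) + (-20.96) = 0.  So z_0 = -4 is a root, |z_0| = 4.
Divide out the factor (1 + 0.25 z) = (1 - z/z0) (since 1/z0 = -0.25):
  P(z) = (1 + 0.25 z)(1 + (-1.09) z + (1.31) z^2)
  [check: z-coef -1.09 - (-0.25) = -0.84; z^2-coef 1.31 - (-0.25)(-1.09) = 1.0375; z^3-coef -(-0.25)(1.31) = 0.3275.]
Remaining roots from the quadratic factor 1 + (-1.09) z + (1.31) z^2:
  Set 1 + (-1.09) z + (1.31) z^2 = 0, i.e. a z^2 + b z + c = 0 with a = 1.31, b = -1.09, c = 1.
  Discriminant D = b^2 - 4ac = (-1.09)^2 - 4*(1.31)*1 = 1.1881 - (5.24) = -4.0519.
  D < 0, so the roots are the complex-conjugate pair z = (-b +/- i sqrt(-D)) / (2a) = 0.416 +/- 0.7683i.
  For a conjugate pair |z|^2 = z * conj(z) = (product of roots) = c/a = 1/(1.31) = 0.763359, so |z| = sqrt(0.763359) = 0.8737 for both roots.
Moduli of all roots: 4.0000, 0.8737, 0.8737.
All moduli strictly greater than 1? No.
Verdict: Not invertible.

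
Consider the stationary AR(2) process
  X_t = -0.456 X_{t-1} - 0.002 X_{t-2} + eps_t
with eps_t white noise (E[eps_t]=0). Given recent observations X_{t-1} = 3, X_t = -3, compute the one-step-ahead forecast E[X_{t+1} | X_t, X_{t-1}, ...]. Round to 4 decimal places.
E[X_{t+1} \mid \mathcal F_t] = 1.3620

For an AR(p) model X_t = c + sum_i phi_i X_{t-i} + eps_t, the
one-step-ahead conditional mean is
  E[X_{t+1} | X_t, ...] = c + sum_i phi_i X_{t+1-i}.
Substitute known values:
  E[X_{t+1} | ...] = (-0.456) * (-3) + (-0.002) * (3)
                   = 1.3620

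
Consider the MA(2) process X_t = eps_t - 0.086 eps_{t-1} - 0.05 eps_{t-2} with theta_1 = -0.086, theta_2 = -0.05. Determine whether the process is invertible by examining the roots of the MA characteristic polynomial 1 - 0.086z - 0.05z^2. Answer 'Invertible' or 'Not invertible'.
\text{Invertible}

The MA(q) characteristic polynomial is P(z) = 1 - 0.086z - 0.05z^2.
Invertibility requires all roots to lie outside the unit circle, i.e. |z| > 1 for every root.
Set 1 + (-0.086) z + (-0.05) z^2 = 0, i.e. a z^2 + b z + c = 0 with a = -0.05, b = -0.086, c = 1.
Discriminant D = b^2 - 4ac = (-0.086)^2 - 4*(-0.05)*1 = 0.007396 - (-0.2) = 0.207396.
D >= 0, so the roots are real: z = (-b +/- sqrt(D)) / (2a) = (0.086 +/- 0.455408) / (-0.1).
  z_1 = (0.086 + 0.455408) / (-0.1) = -5.4141,   |z_1| = 5.4141.
  z_2 = (0.086 - 0.455408) / (-0.1) = 3.6941,   |z_2| = 3.6941.
Moduli of all roots: 5.4141, 3.6941.
All moduli strictly greater than 1? Yes.
Verdict: Invertible.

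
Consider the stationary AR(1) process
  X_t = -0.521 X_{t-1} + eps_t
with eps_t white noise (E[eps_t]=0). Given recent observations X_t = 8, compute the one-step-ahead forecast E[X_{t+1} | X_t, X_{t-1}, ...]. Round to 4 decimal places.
E[X_{t+1} \mid \mathcal F_t] = -4.1680

For an AR(p) model X_t = c + sum_i phi_i X_{t-i} + eps_t, the
one-step-ahead conditional mean is
  E[X_{t+1} | X_t, ...] = c + sum_i phi_i X_{t+1-i}.
Substitute known values:
  E[X_{t+1} | ...] = (-0.521) * (8)
                   = -4.1680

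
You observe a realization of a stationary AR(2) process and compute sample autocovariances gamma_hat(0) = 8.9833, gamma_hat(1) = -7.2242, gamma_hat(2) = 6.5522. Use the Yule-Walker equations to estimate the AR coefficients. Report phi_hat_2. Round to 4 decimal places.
\hat\phi_{2} = 0.2340

The Yule-Walker equations for an AR(p) process read, in matrix form,
  Gamma_p phi = r_p,   with   (Gamma_p)_{ij} = gamma(|i - j|),
                       (r_p)_i = gamma(i),   i,j = 1..p.
Substitute the sample gammas (Toeplitz matrix and right-hand side of size 2):
  Gamma_p = [[8.9833, -7.2242], [-7.2242, 8.9833]]
  r_p     = [-7.2242, 6.5522]
Written out:
  8.9833 phi_1 - 7.2242 phi_2 = -7.2242
  -7.2242 phi_1 + 8.9833 phi_2 = 6.5522
Solve by Cramer's rule:
  det = gamma(0)^2 - gamma(1)^2 = (8.9833)^2 - (-7.2242)^2 = 80.69967889 - 52.18906564 = 28.51061325
  phi_hat_1 = [gamma(1) gamma(0) - gamma(1) gamma(2)] / det = [(-7.2242)(8.9833) - (-7.2242)(6.5522)] / 28.51061325 = -17.56275262 / 28.51061325 = -0.616
  phi_hat_2 = [gamma(0) gamma(2) - gamma(1)^2] / det = [(8.9833)(6.5522) - (-7.2242)^2] / 28.51061325 = 6.67131262 / 28.51061325 = 0.234
So phi_hat = [-0.6160, 0.2340].
Therefore phi_hat_2 = 0.2340.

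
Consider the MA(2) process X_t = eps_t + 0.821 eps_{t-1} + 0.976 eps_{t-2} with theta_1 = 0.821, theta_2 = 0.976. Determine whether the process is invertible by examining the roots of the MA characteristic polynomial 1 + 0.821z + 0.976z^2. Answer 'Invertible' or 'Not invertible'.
\text{Invertible}

The MA(q) characteristic polynomial is P(z) = 1 + 0.821z + 0.976z^2.
Invertibility requires all roots to lie outside the unit circle, i.e. |z| > 1 for every root.
Set 1 + (0.821) z + (0.976) z^2 = 0, i.e. a z^2 + b z + c = 0 with a = 0.976, b = 0.821, c = 1.
Discriminant D = b^2 - 4ac = (0.821)^2 - 4*(0.976)*1 = 0.674041 - (3.904) = -3.229959.
D < 0, so the roots are the complex-conjugate pair z = (-b +/- i sqrt(-D)) / (2a) = -0.4206 +/- 0.9207i.
For a conjugate pair |z|^2 = z * conj(z) = (product of roots) = c/a = 1/(0.976) = 1.02459, so |z| = sqrt(1.02459) = 1.0122 for both roots.
Moduli of all roots: 1.0122, 1.0122.
All moduli strictly greater than 1? Yes.
Verdict: Invertible.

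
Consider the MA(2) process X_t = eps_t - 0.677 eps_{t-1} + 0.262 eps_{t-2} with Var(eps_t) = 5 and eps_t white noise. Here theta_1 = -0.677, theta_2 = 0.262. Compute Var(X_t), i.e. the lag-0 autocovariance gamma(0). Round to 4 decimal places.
\gamma(0) = 7.6349

For an MA(q) process X_t = eps_t + sum_i theta_i eps_{t-i} with
Var(eps_t) = sigma^2, the variance is
  gamma(0) = sigma^2 * (1 + sum_i theta_i^2).
  sum_i theta_i^2 = (-0.677)^2 + (0.262)^2 = 0.458329 + 0.068644 = 0.526973.
  gamma(0) = 5 * (1 + 0.526973) = 5 * 1.526973 = 7.634865, which rounds to 7.6349.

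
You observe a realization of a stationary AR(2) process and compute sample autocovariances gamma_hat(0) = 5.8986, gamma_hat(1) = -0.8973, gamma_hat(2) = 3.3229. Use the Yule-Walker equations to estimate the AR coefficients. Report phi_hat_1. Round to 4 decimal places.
\hat\phi_{1} = -0.0680

The Yule-Walker equations for an AR(p) process read, in matrix form,
  Gamma_p phi = r_p,   with   (Gamma_p)_{ij} = gamma(|i - j|),
                       (r_p)_i = gamma(i),   i,j = 1..p.
Substitute the sample gammas (Toeplitz matrix and right-hand side of size 2):
  Gamma_p = [[5.8986, -0.8973], [-0.8973, 5.8986]]
  r_p     = [-0.8973, 3.3229]
Written out:
  5.8986 phi_1 - 0.8973 phi_2 = -0.8973
  -0.8973 phi_1 + 5.8986 phi_2 = 3.3229
Solve by Cramer's rule:
  det = gamma(0)^2 - gamma(1)^2 = (5.8986)^2 - (-0.8973)^2 = 34.79348196 - 0.80514729 = 33.98833467
  phi_hat_1 = [gamma(1) gamma(0) - gamma(1) gamma(2)] / det = [(-0.8973)(5.8986) - (-0.8973)(3.3229)] / 33.98833467 = -2.31117561 / 33.98833467 = -0.068
  phi_hat_2 = [gamma(0) gamma(2) - gamma(1)^2] / det = [(5.8986)(3.3229) - (-0.8973)^2] / 33.98833467 = 18.79531065 / 33.98833467 = 0.553
So phi_hat = [-0.0680, 0.5530].
Therefore phi_hat_1 = -0.0680.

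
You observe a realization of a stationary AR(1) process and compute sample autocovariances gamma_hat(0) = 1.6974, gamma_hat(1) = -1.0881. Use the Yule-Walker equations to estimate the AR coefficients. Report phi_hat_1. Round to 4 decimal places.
\hat\phi_{1} = -0.6410

The Yule-Walker equations for an AR(p) process read, in matrix form,
  Gamma_p phi = r_p,   with   (Gamma_p)_{ij} = gamma(|i - j|),
                       (r_p)_i = gamma(i),   i,j = 1..p.
Substitute the sample gammas (Toeplitz matrix and right-hand side of size 1):
  Gamma_p = [[1.6974]]
  r_p     = [-1.0881]
With p = 1 this is the single equation gamma(0) phi_1 = gamma(1):
  phi_hat_1 = gamma(1) / gamma(0) = -1.0881 / 1.6974 = -0.6410.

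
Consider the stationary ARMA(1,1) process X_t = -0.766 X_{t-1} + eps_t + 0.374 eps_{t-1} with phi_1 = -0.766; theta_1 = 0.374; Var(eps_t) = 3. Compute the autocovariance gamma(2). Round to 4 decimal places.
\gamma(2) = 1.5554

Multiply the model equation by X_{t-k} and take expectations. With theta_0 = psi_0 = 1 and psi_j the MA(infinity) weights, this gives
  gamma(k) - sum_i phi_i gamma(k-i) = c_k,
  c_k = sigma^2 * sum_{j=k..q} theta_j psi_{j-k}   (c_k = 0 for k > q),
using gamma(-m) = gamma(m).
psi-weights needed (psi_j = theta_j + sum_i phi_i psi_{j-i}):
  psi_1 = theta_1 + phi_1 = 0.374 + (-0.766) = -0.392
Right-hand sides:
  c_0 = sigma^2 (1 + theta_1 psi_1) = 3 * (1 + (0.374)(-0.392)) = 3 * 0.853392 = 2.560176
  c_1 = sigma^2 theta_1 = 3 * (0.374) = 1.122
  c_2 = 0
Equations for k = 0 and k = 1 (AR order 1):
  gamma(0) = phi_1 gamma(1) + c_0
  gamma(1) = phi_1 gamma(0) + c_1
Substituting the second into the first: gamma(0) (1 - phi_1^2) = c_0 + phi_1 c_1, so
  gamma(0) = (c_0 + phi_1 c_1) / (1 - phi_1^2) = (2.560176 + (-0.766)(1.122)) / (1 - (-0.766)^2) = 1.700724 / 0.413244 = 4.115544.
  gamma(1) = phi_1 gamma(0) + c_1 = (-0.766)(4.115544) + (1.122) = -2.030507.
For k = 2 (> q): gamma(2) = phi_1 gamma(1) = (-0.766)(-2.030507) = 1.555368.
Therefore gamma(2) = 1.5554 (to 4 decimal places).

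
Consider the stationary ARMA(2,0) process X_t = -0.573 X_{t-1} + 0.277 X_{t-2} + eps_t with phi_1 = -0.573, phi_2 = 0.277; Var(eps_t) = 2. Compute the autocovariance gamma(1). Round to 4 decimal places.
\gamma(1) = -4.6163

Multiply the model equation by X_{t-k} and take expectations. With theta_0 = psi_0 = 1 and psi_j the MA(infinity) weights, this gives
  gamma(k) - sum_i phi_i gamma(k-i) = c_k,
  c_k = sigma^2 * sum_{j=k..q} theta_j psi_{j-k}   (c_k = 0 for k > q),
using gamma(-m) = gamma(m).
Pure AR (q = 0): c_0 = sigma^2 = 2, c_k = 0 for k >= 1.
Equations for k = 0, 1, 2 (AR order 2, c_2 = 0):
  (E0) gamma(0) = phi_1 gamma(1) + phi_2 gamma(2) + c_0
  (E1) gamma(1) = phi_1 gamma(0) + phi_2 gamma(1) + c_1
  (E2) gamma(2) = phi_1 gamma(1) + phi_2 gamma(0)
From (E1): gamma(1) = A gamma(0) + B with
  A = phi_1 / (1 - phi_2) = -0.573 / 0.723 = -0.792531,   B = c_1 / (1 - phi_2) = 0 / 0.723 = 0.
Insert (E2) into (E0): gamma(0) (1 - phi_2^2) = phi_1 (1 + phi_2) gamma(1) + c_0.
  phi_1 (1 + phi_2) = (-0.573)(1.277) = -0.731721,   1 - phi_2^2 = 0.923271.
Replace gamma(1) by A gamma(0) + B and collect gamma(0):
  gamma(0) [0.923271 - (-0.731721)(-0.792531)] = c_0 = 2
  gamma(0) * 0.343359 = 2
  gamma(0) = 2 / 0.343359 = 5.824802.
  gamma(1) = A gamma(0) = (-0.792531)(5.824802) = -4.616337.
Therefore gamma(1) = -4.6163 (to 4 decimal places).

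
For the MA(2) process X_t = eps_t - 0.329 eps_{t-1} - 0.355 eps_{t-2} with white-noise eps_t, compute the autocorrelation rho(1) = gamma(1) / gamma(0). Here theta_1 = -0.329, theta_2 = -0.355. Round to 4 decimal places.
\rho(1) = -0.1719

For an MA(q) process with theta_0 = 1, the autocovariance is
  gamma(k) = sigma^2 * sum_{i=0..q-k} theta_i * theta_{i+k},
and rho(k) = gamma(k) / gamma(0). Sigma^2 cancels.
  numerator   = (1)*(-0.329) + (-0.329)*(-0.355) = -0.212205.
  denominator = (1)^2 + (-0.329)^2 + (-0.355)^2 = 1.234266.
  rho(1) = -0.212205 / 1.234266 = -0.1719.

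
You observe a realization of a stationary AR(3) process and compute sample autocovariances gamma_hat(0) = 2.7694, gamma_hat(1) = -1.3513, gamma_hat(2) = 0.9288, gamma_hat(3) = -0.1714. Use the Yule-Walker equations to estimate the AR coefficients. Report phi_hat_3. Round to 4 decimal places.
\hat\phi_{3} = 0.1910

The Yule-Walker equations for an AR(p) process read, in matrix form,
  Gamma_p phi = r_p,   with   (Gamma_p)_{ij} = gamma(|i - j|),
                       (r_p)_i = gamma(i),   i,j = 1..p.
Substitute the sample gammas (Toeplitz matrix and right-hand side of size 3):
  Gamma_p = [[2.7694, -1.3513, 0.9288], [-1.3513, 2.7694, -1.3513], [0.9288, -1.3513, 2.7694]]
  r_p     = [-1.3513, 0.9288, -0.1714]
Written out (R1..R3):
  (R1) 2.7694 phi_1 - 1.3513 phi_2 + 0.9288 phi_3 = -1.3513
  (R2) -1.3513 phi_1 + 2.7694 phi_2 - 1.3513 phi_3 = 0.9288
  (R3) 0.9288 phi_1 - 1.3513 phi_2 + 2.7694 phi_3 = -0.1714
Gaussian elimination:
  R2 <- R2 - (-1.3513/2.7694) R1 = R2 - (-0.48794) R1:  2.110047 phi_2 - 0.898102 phi_3 = 0.269447
  R3 <- R3 - (0.9288/2.7694) R1 = R3 - (0.33538) R1:  -0.898102 phi_2 + 2.4579 phi_3 = 0.281798
  R3 <- R3 - (-0.898102/2.110047) R2 = R3 - (-0.425631) R2:  2.07564 phi_3 = 0.396483
Back-substitution:
  phi_hat_3 = 0.396483 / 2.07564 = 0.191017
  phi_hat_2 = (0.269447 - (-0.898102)(0.191017)) / 2.110047 = 0.209
  phi_hat_1 = (-1.3513 - (-1.3513)(0.209) - (0.9288)(0.191017)) / 2.7694 = -0.450023
So phi_hat = [-0.4500, 0.2090, 0.1910].
Therefore phi_hat_3 = 0.1910.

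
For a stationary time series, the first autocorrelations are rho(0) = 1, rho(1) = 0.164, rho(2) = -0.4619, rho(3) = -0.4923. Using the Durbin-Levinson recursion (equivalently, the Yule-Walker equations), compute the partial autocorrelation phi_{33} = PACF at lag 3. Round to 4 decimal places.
\phi_{33} = -0.4070

The PACF at lag k is phi_{kk}, the last component of the solution
to the Yule-Walker system G_k phi = r_k where
  (G_k)_{ij} = rho(|i - j|), (r_k)_i = rho(i), i,j = 1..k.
Equivalently, Durbin-Levinson gives phi_{kk} iteratively:
  phi_{11} = rho(1)
  phi_{kk} = [rho(k) - sum_{j=1..k-1} phi_{k-1,j} rho(k-j)]
            / [1 - sum_{j=1..k-1} phi_{k-1,j} rho(j)],
  phi_{k,j} = phi_{k-1,j} - phi_{kk} phi_{k-1,k-j},  j = 1..k-1.
Step k = 1:
  phi_11 = rho(1) = 0.164.
Step k = 2:
  phi_22 = [rho(2) - phi_11 rho(1)] / [1 - phi_11 rho(1)] = [-0.4619 - (0.164)(0.164)] / [1 - (0.164)(0.164)]
         = -0.488796 / 0.973104 = -0.502306.
  Update: phi_21 = phi_11 - phi_22 phi_11 = 0.164 - (-0.502306)(0.164) = 0.246378.
Step k = 3:
  phi_33 = [rho(3) - phi_21 rho(2) - phi_22 rho(1)] / [1 - phi_21 rho(1) - phi_22 rho(2)]
    numerator   = -0.4923 - (0.246378)(-0.4619) - (-0.502306)(0.164) = -0.29611973
    denominator = 1 - (0.246378)(0.164) - (-0.502306)(-0.4619) = 0.72757883
  phi_33 = -0.29611973 / 0.72757883 = -0.407.
Therefore phi_{33} = -0.4070.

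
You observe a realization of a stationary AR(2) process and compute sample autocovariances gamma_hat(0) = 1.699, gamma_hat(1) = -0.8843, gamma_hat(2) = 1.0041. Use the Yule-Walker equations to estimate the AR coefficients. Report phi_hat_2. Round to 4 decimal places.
\hat\phi_{2} = 0.4390

The Yule-Walker equations for an AR(p) process read, in matrix form,
  Gamma_p phi = r_p,   with   (Gamma_p)_{ij} = gamma(|i - j|),
                       (r_p)_i = gamma(i),   i,j = 1..p.
Substitute the sample gammas (Toeplitz matrix and right-hand side of size 2):
  Gamma_p = [[1.699, -0.8843], [-0.8843, 1.699]]
  r_p     = [-0.8843, 1.0041]
Written out:
  1.699 phi_1 - 0.8843 phi_2 = -0.8843
  -0.8843 phi_1 + 1.699 phi_2 = 1.0041
Solve by Cramer's rule:
  det = gamma(0)^2 - gamma(1)^2 = (1.699)^2 - (-0.8843)^2 = 2.886601 - 0.78198649 = 2.10461451
  phi_hat_1 = [gamma(1) gamma(0) - gamma(1) gamma(2)] / det = [(-0.8843)(1.699) - (-0.8843)(1.0041)] / 2.10461451 = -0.61450007 / 2.10461451 = -0.292
  phi_hat_2 = [gamma(0) gamma(2) - gamma(1)^2] / det = [(1.699)(1.0041) - (-0.8843)^2] / 2.10461451 = 0.92397941 / 2.10461451 = 0.439
So phi_hat = [-0.2920, 0.4390].
Therefore phi_hat_2 = 0.4390.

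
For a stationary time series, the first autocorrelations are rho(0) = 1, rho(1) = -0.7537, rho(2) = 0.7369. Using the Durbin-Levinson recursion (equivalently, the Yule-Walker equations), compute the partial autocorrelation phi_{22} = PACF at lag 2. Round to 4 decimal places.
\phi_{22} = 0.3909

The PACF at lag k is phi_{kk}, the last component of the solution
to the Yule-Walker system G_k phi = r_k where
  (G_k)_{ij} = rho(|i - j|), (r_k)_i = rho(i), i,j = 1..k.
Equivalently, Durbin-Levinson gives phi_{kk} iteratively:
  phi_{11} = rho(1)
  phi_{kk} = [rho(k) - sum_{j=1..k-1} phi_{k-1,j} rho(k-j)]
            / [1 - sum_{j=1..k-1} phi_{k-1,j} rho(j)],
  phi_{k,j} = phi_{k-1,j} - phi_{kk} phi_{k-1,k-j},  j = 1..k-1.
Step k = 1:
  phi_11 = rho(1) = -0.7537.
Step k = 2:
  phi_22 = [rho(2) - phi_11 rho(1)] / [1 - phi_11 rho(1)] = [0.7369 - (-0.7537)(-0.7537)] / [1 - (-0.7537)(-0.7537)]
         = 0.16883631 / 0.43193631 = 0.3909.
Therefore phi_{22} = 0.3909.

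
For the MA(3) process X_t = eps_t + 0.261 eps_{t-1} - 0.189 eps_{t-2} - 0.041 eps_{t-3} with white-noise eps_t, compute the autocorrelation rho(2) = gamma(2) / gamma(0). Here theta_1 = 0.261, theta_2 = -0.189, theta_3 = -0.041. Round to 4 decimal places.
\rho(2) = -0.1806

For an MA(q) process with theta_0 = 1, the autocovariance is
  gamma(k) = sigma^2 * sum_{i=0..q-k} theta_i * theta_{i+k},
and rho(k) = gamma(k) / gamma(0). Sigma^2 cancels.
  numerator   = (1)*(-0.189) + (0.261)*(-0.041) = -0.199701.
  denominator = (1)^2 + (0.261)^2 + (-0.189)^2 + (-0.041)^2 = 1.105523.
  rho(2) = -0.199701 / 1.105523 = -0.1806.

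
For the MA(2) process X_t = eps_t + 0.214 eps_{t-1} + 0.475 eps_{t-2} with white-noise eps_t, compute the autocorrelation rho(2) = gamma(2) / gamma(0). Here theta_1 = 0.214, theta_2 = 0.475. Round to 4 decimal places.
\rho(2) = 0.3736

For an MA(q) process with theta_0 = 1, the autocovariance is
  gamma(k) = sigma^2 * sum_{i=0..q-k} theta_i * theta_{i+k},
and rho(k) = gamma(k) / gamma(0). Sigma^2 cancels.
  numerator   = (1)*(0.475) = 0.475.
  denominator = (1)^2 + (0.214)^2 + (0.475)^2 = 1.271421.
  rho(2) = 0.475 / 1.271421 = 0.3736.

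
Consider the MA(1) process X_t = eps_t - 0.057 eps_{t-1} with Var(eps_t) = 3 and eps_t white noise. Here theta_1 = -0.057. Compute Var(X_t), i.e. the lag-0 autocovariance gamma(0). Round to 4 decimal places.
\gamma(0) = 3.0097

For an MA(q) process X_t = eps_t + sum_i theta_i eps_{t-i} with
Var(eps_t) = sigma^2, the variance is
  gamma(0) = sigma^2 * (1 + sum_i theta_i^2).
  sum_i theta_i^2 = (-0.057)^2 = 0.003249.
  gamma(0) = 3 * (1 + 0.003249) = 3 * 1.003249 = 3.009747, which rounds to 3.0097.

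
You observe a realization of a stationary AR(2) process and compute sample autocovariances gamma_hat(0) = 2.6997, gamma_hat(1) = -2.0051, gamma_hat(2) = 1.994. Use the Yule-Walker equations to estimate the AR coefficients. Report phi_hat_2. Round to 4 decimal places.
\hat\phi_{2} = 0.4170

The Yule-Walker equations for an AR(p) process read, in matrix form,
  Gamma_p phi = r_p,   with   (Gamma_p)_{ij} = gamma(|i - j|),
                       (r_p)_i = gamma(i),   i,j = 1..p.
Substitute the sample gammas (Toeplitz matrix and right-hand side of size 2):
  Gamma_p = [[2.6997, -2.0051], [-2.0051, 2.6997]]
  r_p     = [-2.0051, 1.994]
Written out:
  2.6997 phi_1 - 2.0051 phi_2 = -2.0051
  -2.0051 phi_1 + 2.6997 phi_2 = 1.994
Solve by Cramer's rule:
  det = gamma(0)^2 - gamma(1)^2 = (2.6997)^2 - (-2.0051)^2 = 7.28838009 - 4.02042601 = 3.26795408
  phi_hat_1 = [gamma(1) gamma(0) - gamma(1) gamma(2)] / det = [(-2.0051)(2.6997) - (-2.0051)(1.994)] / 3.26795408 = -1.41499907 / 3.26795408 = -0.433
  phi_hat_2 = [gamma(0) gamma(2) - gamma(1)^2] / det = [(2.6997)(1.994) - (-2.0051)^2] / 3.26795408 = 1.36277579 / 3.26795408 = 0.417
So phi_hat = [-0.4330, 0.4170].
Therefore phi_hat_2 = 0.4170.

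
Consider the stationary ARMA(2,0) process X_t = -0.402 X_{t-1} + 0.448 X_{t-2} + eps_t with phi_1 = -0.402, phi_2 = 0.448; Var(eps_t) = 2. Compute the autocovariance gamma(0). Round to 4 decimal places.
\gamma(0) = 5.3280

Multiply the model equation by X_{t-k} and take expectations. With theta_0 = psi_0 = 1 and psi_j the MA(infinity) weights, this gives
  gamma(k) - sum_i phi_i gamma(k-i) = c_k,
  c_k = sigma^2 * sum_{j=k..q} theta_j psi_{j-k}   (c_k = 0 for k > q),
using gamma(-m) = gamma(m).
Pure AR (q = 0): c_0 = sigma^2 = 2, c_k = 0 for k >= 1.
Equations for k = 0, 1, 2 (AR order 2, c_2 = 0):
  (E0) gamma(0) = phi_1 gamma(1) + phi_2 gamma(2) + c_0
  (E1) gamma(1) = phi_1 gamma(0) + phi_2 gamma(1) + c_1
  (E2) gamma(2) = phi_1 gamma(1) + phi_2 gamma(0)
From (E1): gamma(1) = A gamma(0) + B with
  A = phi_1 / (1 - phi_2) = -0.402 / 0.552 = -0.728261,   B = c_1 / (1 - phi_2) = 0 / 0.552 = 0.
Insert (E2) into (E0): gamma(0) (1 - phi_2^2) = phi_1 (1 + phi_2) gamma(1) + c_0.
  phi_1 (1 + phi_2) = (-0.402)(1.448) = -0.582096,   1 - phi_2^2 = 0.799296.
Replace gamma(1) by A gamma(0) + B and collect gamma(0):
  gamma(0) [0.799296 - (-0.582096)(-0.728261)] = c_0 = 2
  gamma(0) * 0.375378 = 2
  gamma(0) = 2 / 0.375378 = 5.327959.
Therefore gamma(0) = 5.3280 (to 4 decimal places).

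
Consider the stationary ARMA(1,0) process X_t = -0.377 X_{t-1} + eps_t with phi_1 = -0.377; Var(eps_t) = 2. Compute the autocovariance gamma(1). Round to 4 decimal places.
\gamma(1) = -0.8789

Multiply the model equation by X_{t-k} and take expectations. With theta_0 = psi_0 = 1 and psi_j the MA(infinity) weights, this gives
  gamma(k) - sum_i phi_i gamma(k-i) = c_k,
  c_k = sigma^2 * sum_{j=k..q} theta_j psi_{j-k}   (c_k = 0 for k > q),
using gamma(-m) = gamma(m).
Pure AR (q = 0): c_0 = sigma^2 = 2, c_k = 0 for k >= 1.
Equations for k = 0 and k = 1 (AR order 1):
  gamma(0) = phi_1 gamma(1) + c_0
  gamma(1) = phi_1 gamma(0) + c_1
Substituting the second into the first: gamma(0) (1 - phi_1^2) = c_0 + phi_1 c_1, so
  gamma(0) = c_0 / (1 - phi_1^2) = 2 / (1 - (-0.377)^2) = 2 / 0.857871 = 2.331353.
  gamma(1) = phi_1 gamma(0) = (-0.377)(2.331353) = -0.87892.
Therefore gamma(1) = -0.8789 (to 4 decimal places).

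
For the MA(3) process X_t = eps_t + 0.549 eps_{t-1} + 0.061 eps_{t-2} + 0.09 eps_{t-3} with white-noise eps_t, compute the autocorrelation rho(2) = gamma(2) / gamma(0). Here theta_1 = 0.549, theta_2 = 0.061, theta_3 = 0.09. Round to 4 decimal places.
\rho(2) = 0.0841

For an MA(q) process with theta_0 = 1, the autocovariance is
  gamma(k) = sigma^2 * sum_{i=0..q-k} theta_i * theta_{i+k},
and rho(k) = gamma(k) / gamma(0). Sigma^2 cancels.
  numerator   = (1)*(0.061) + (0.549)*(0.09) = 0.11041.
  denominator = (1)^2 + (0.549)^2 + (0.061)^2 + (0.09)^2 = 1.313222.
  rho(2) = 0.11041 / 1.313222 = 0.0841.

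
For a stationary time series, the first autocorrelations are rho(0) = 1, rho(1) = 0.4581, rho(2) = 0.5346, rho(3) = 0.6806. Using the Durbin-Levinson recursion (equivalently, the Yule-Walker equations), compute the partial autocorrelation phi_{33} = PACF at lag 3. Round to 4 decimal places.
\phi_{33} = 0.5301

The PACF at lag k is phi_{kk}, the last component of the solution
to the Yule-Walker system G_k phi = r_k where
  (G_k)_{ij} = rho(|i - j|), (r_k)_i = rho(i), i,j = 1..k.
Equivalently, Durbin-Levinson gives phi_{kk} iteratively:
  phi_{11} = rho(1)
  phi_{kk} = [rho(k) - sum_{j=1..k-1} phi_{k-1,j} rho(k-j)]
            / [1 - sum_{j=1..k-1} phi_{k-1,j} rho(j)],
  phi_{k,j} = phi_{k-1,j} - phi_{kk} phi_{k-1,k-j},  j = 1..k-1.
Step k = 1:
  phi_11 = rho(1) = 0.4581.
Step k = 2:
  phi_22 = [rho(2) - phi_11 rho(1)] / [1 - phi_11 rho(1)] = [0.5346 - (0.4581)(0.4581)] / [1 - (0.4581)(0.4581)]
         = 0.32474439 / 0.79014439 = 0.410994.
  Update: phi_21 = phi_11 - phi_22 phi_11 = 0.4581 - (0.410994)(0.4581) = 0.269824.
Step k = 3:
  phi_33 = [rho(3) - phi_21 rho(2) - phi_22 rho(1)] / [1 - phi_21 rho(1) - phi_22 rho(2)]
    numerator   = 0.6806 - (0.269824)(0.5346) - (0.410994)(0.4581) = 0.34807598
    denominator = 1 - (0.269824)(0.4581) - (0.410994)(0.5346) = 0.65667648
  phi_33 = 0.34807598 / 0.65667648 = 0.5301.
Therefore phi_{33} = 0.5301.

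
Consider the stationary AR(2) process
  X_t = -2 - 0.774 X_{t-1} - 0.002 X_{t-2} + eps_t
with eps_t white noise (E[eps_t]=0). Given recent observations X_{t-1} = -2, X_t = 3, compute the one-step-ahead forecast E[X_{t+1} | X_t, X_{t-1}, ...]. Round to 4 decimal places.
E[X_{t+1} \mid \mathcal F_t] = -4.3180

For an AR(p) model X_t = c + sum_i phi_i X_{t-i} + eps_t, the
one-step-ahead conditional mean is
  E[X_{t+1} | X_t, ...] = c + sum_i phi_i X_{t+1-i}.
Substitute known values:
  E[X_{t+1} | ...] = -2 + (-0.774) * (3) + (-0.002) * (-2)
                   = -4.3180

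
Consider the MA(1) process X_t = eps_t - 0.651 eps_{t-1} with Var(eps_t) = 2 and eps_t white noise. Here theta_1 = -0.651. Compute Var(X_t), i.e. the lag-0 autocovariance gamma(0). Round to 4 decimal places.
\gamma(0) = 2.8476

For an MA(q) process X_t = eps_t + sum_i theta_i eps_{t-i} with
Var(eps_t) = sigma^2, the variance is
  gamma(0) = sigma^2 * (1 + sum_i theta_i^2).
  sum_i theta_i^2 = (-0.651)^2 = 0.423801.
  gamma(0) = 2 * (1 + 0.423801) = 2 * 1.423801 = 2.847602, which rounds to 2.8476.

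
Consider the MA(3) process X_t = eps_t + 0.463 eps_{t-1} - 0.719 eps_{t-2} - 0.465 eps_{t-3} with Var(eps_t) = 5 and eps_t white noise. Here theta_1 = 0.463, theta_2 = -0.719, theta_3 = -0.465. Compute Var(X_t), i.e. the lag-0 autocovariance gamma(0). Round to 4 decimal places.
\gamma(0) = 9.7378

For an MA(q) process X_t = eps_t + sum_i theta_i eps_{t-i} with
Var(eps_t) = sigma^2, the variance is
  gamma(0) = sigma^2 * (1 + sum_i theta_i^2).
  sum_i theta_i^2 = (0.463)^2 + (-0.719)^2 + (-0.465)^2 = 0.214369 + 0.516961 + 0.216225 = 0.947555.
  gamma(0) = 5 * (1 + 0.947555) = 5 * 1.947555 = 9.737775, which rounds to 9.7378.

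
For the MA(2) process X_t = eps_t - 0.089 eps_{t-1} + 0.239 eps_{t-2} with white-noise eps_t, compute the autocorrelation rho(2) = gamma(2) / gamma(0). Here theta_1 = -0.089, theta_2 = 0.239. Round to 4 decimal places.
\rho(2) = 0.2244

For an MA(q) process with theta_0 = 1, the autocovariance is
  gamma(k) = sigma^2 * sum_{i=0..q-k} theta_i * theta_{i+k},
and rho(k) = gamma(k) / gamma(0). Sigma^2 cancels.
  numerator   = (1)*(0.239) = 0.239.
  denominator = (1)^2 + (-0.089)^2 + (0.239)^2 = 1.065042.
  rho(2) = 0.239 / 1.065042 = 0.2244.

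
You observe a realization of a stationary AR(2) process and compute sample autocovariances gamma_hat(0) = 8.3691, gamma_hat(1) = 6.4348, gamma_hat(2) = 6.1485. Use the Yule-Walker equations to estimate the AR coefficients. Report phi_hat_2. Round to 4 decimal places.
\hat\phi_{2} = 0.3510

The Yule-Walker equations for an AR(p) process read, in matrix form,
  Gamma_p phi = r_p,   with   (Gamma_p)_{ij} = gamma(|i - j|),
                       (r_p)_i = gamma(i),   i,j = 1..p.
Substitute the sample gammas (Toeplitz matrix and right-hand side of size 2):
  Gamma_p = [[8.3691, 6.4348], [6.4348, 8.3691]]
  r_p     = [6.4348, 6.1485]
Written out:
  8.3691 phi_1 + 6.4348 phi_2 = 6.4348
  6.4348 phi_1 + 8.3691 phi_2 = 6.1485
Solve by Cramer's rule:
  det = gamma(0)^2 - gamma(1)^2 = (8.3691)^2 - (6.4348)^2 = 70.04183481 - 41.40665104 = 28.63518377
  phi_hat_1 = [gamma(1) gamma(0) - gamma(1) gamma(2)] / det = [(6.4348)(8.3691) - (6.4348)(6.1485)] / 28.63518377 = 14.28911688 / 28.63518377 = 0.499
  phi_hat_2 = [gamma(0) gamma(2) - gamma(1)^2] / det = [(8.3691)(6.1485) - (6.4348)^2] / 28.63518377 = 10.05076031 / 28.63518377 = 0.351
So phi_hat = [0.4990, 0.3510].
Therefore phi_hat_2 = 0.3510.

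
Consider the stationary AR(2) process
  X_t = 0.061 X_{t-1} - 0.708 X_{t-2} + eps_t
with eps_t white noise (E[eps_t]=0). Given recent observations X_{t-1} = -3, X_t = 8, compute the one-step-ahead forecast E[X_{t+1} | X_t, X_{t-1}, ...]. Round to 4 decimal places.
E[X_{t+1} \mid \mathcal F_t] = 2.6120

For an AR(p) model X_t = c + sum_i phi_i X_{t-i} + eps_t, the
one-step-ahead conditional mean is
  E[X_{t+1} | X_t, ...] = c + sum_i phi_i X_{t+1-i}.
Substitute known values:
  E[X_{t+1} | ...] = (0.061) * (8) + (-0.708) * (-3)
                   = 2.6120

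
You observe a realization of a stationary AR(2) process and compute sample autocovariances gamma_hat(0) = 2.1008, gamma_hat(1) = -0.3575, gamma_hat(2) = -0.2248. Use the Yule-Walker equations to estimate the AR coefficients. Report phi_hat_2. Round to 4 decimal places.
\hat\phi_{2} = -0.1400

The Yule-Walker equations for an AR(p) process read, in matrix form,
  Gamma_p phi = r_p,   with   (Gamma_p)_{ij} = gamma(|i - j|),
                       (r_p)_i = gamma(i),   i,j = 1..p.
Substitute the sample gammas (Toeplitz matrix and right-hand side of size 2):
  Gamma_p = [[2.1008, -0.3575], [-0.3575, 2.1008]]
  r_p     = [-0.3575, -0.2248]
Written out:
  2.1008 phi_1 - 0.3575 phi_2 = -0.3575
  -0.3575 phi_1 + 2.1008 phi_2 = -0.2248
Solve by Cramer's rule:
  det = gamma(0)^2 - gamma(1)^2 = (2.1008)^2 - (-0.3575)^2 = 4.41336064 - 0.12780625 = 4.28555439
  phi_hat_1 = [gamma(1) gamma(0) - gamma(1) gamma(2)] / det = [(-0.3575)(2.1008) - (-0.3575)(-0.2248)] / 4.28555439 = -0.831402 / 4.28555439 = -0.194
  phi_hat_2 = [gamma(0) gamma(2) - gamma(1)^2] / det = [(2.1008)(-0.2248) - (-0.3575)^2] / 4.28555439 = -0.60006609 / 4.28555439 = -0.14
So phi_hat = [-0.1940, -0.1400].
Therefore phi_hat_2 = -0.1400.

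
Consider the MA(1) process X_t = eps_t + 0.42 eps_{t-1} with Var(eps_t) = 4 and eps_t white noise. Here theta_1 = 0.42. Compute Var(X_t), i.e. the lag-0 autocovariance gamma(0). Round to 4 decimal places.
\gamma(0) = 4.7056

For an MA(q) process X_t = eps_t + sum_i theta_i eps_{t-i} with
Var(eps_t) = sigma^2, the variance is
  gamma(0) = sigma^2 * (1 + sum_i theta_i^2).
  sum_i theta_i^2 = (0.42)^2 = 0.1764.
  gamma(0) = 4 * (1 + 0.1764) = 4 * 1.1764 = 4.7056.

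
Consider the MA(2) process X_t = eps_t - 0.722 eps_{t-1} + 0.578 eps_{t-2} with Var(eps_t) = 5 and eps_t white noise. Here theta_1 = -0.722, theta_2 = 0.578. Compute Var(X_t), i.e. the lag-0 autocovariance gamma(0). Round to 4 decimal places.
\gamma(0) = 9.2768

For an MA(q) process X_t = eps_t + sum_i theta_i eps_{t-i} with
Var(eps_t) = sigma^2, the variance is
  gamma(0) = sigma^2 * (1 + sum_i theta_i^2).
  sum_i theta_i^2 = (-0.722)^2 + (0.578)^2 = 0.521284 + 0.334084 = 0.855368.
  gamma(0) = 5 * (1 + 0.855368) = 5 * 1.855368 = 9.27684, which rounds to 9.2768.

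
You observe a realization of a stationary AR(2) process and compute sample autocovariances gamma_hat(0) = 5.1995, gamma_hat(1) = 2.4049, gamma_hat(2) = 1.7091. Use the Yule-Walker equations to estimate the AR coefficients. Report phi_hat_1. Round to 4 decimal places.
\hat\phi_{1} = 0.3950

The Yule-Walker equations for an AR(p) process read, in matrix form,
  Gamma_p phi = r_p,   with   (Gamma_p)_{ij} = gamma(|i - j|),
                       (r_p)_i = gamma(i),   i,j = 1..p.
Substitute the sample gammas (Toeplitz matrix and right-hand side of size 2):
  Gamma_p = [[5.1995, 2.4049], [2.4049, 5.1995]]
  r_p     = [2.4049, 1.7091]
Written out:
  5.1995 phi_1 + 2.4049 phi_2 = 2.4049
  2.4049 phi_1 + 5.1995 phi_2 = 1.7091
Solve by Cramer's rule:
  det = gamma(0)^2 - gamma(1)^2 = (5.1995)^2 - (2.4049)^2 = 27.03480025 - 5.78354401 = 21.25125624
  phi_hat_1 = [gamma(1) gamma(0) - gamma(1) gamma(2)] / det = [(2.4049)(5.1995) - (2.4049)(1.7091)] / 21.25125624 = 8.39406296 / 21.25125624 = 0.395
  phi_hat_2 = [gamma(0) gamma(2) - gamma(1)^2] / det = [(5.1995)(1.7091) - (2.4049)^2] / 21.25125624 = 3.10292144 / 21.25125624 = 0.146
So phi_hat = [0.3950, 0.1460].
Therefore phi_hat_1 = 0.3950.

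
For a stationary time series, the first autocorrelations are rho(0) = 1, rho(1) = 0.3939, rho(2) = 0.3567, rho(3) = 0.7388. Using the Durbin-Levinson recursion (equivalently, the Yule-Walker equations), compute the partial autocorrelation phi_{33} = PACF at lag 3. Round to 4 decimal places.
\phi_{33} = 0.6750

The PACF at lag k is phi_{kk}, the last component of the solution
to the Yule-Walker system G_k phi = r_k where
  (G_k)_{ij} = rho(|i - j|), (r_k)_i = rho(i), i,j = 1..k.
Equivalently, Durbin-Levinson gives phi_{kk} iteratively:
  phi_{11} = rho(1)
  phi_{kk} = [rho(k) - sum_{j=1..k-1} phi_{k-1,j} rho(k-j)]
            / [1 - sum_{j=1..k-1} phi_{k-1,j} rho(j)],
  phi_{k,j} = phi_{k-1,j} - phi_{kk} phi_{k-1,k-j},  j = 1..k-1.
Step k = 1:
  phi_11 = rho(1) = 0.3939.
Step k = 2:
  phi_22 = [rho(2) - phi_11 rho(1)] / [1 - phi_11 rho(1)] = [0.3567 - (0.3939)(0.3939)] / [1 - (0.3939)(0.3939)]
         = 0.20154279 / 0.84484279 = 0.238557.
  Update: phi_21 = phi_11 - phi_22 phi_11 = 0.3939 - (0.238557)(0.3939) = 0.299933.
Step k = 3:
  phi_33 = [rho(3) - phi_21 rho(2) - phi_22 rho(1)] / [1 - phi_21 rho(1) - phi_22 rho(2)]
    numerator   = 0.7388 - (0.299933)(0.3567) - (0.238557)(0.3939) = 0.53784662
    denominator = 1 - (0.299933)(0.3939) - (0.238557)(0.3567) = 0.79676344
  phi_33 = 0.53784662 / 0.79676344 = 0.675.
Therefore phi_{33} = 0.6750.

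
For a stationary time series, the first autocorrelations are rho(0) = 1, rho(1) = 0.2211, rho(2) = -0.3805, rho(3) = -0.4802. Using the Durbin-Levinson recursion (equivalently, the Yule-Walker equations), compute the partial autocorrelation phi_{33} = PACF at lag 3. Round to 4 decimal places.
\phi_{33} = -0.3411

The PACF at lag k is phi_{kk}, the last component of the solution
to the Yule-Walker system G_k phi = r_k where
  (G_k)_{ij} = rho(|i - j|), (r_k)_i = rho(i), i,j = 1..k.
Equivalently, Durbin-Levinson gives phi_{kk} iteratively:
  phi_{11} = rho(1)
  phi_{kk} = [rho(k) - sum_{j=1..k-1} phi_{k-1,j} rho(k-j)]
            / [1 - sum_{j=1..k-1} phi_{k-1,j} rho(j)],
  phi_{k,j} = phi_{k-1,j} - phi_{kk} phi_{k-1,k-j},  j = 1..k-1.
Step k = 1:
  phi_11 = rho(1) = 0.2211.
Step k = 2:
  phi_22 = [rho(2) - phi_11 rho(1)] / [1 - phi_11 rho(1)] = [-0.3805 - (0.2211)(0.2211)] / [1 - (0.2211)(0.2211)]
         = -0.42938521 / 0.95111479 = -0.451455.
  Update: phi_21 = phi_11 - phi_22 phi_11 = 0.2211 - (-0.451455)(0.2211) = 0.320917.
Step k = 3:
  phi_33 = [rho(3) - phi_21 rho(2) - phi_22 rho(1)] / [1 - phi_21 rho(1) - phi_22 rho(2)]
    numerator   = -0.4802 - (0.320917)(-0.3805) - (-0.451455)(0.2211) = -0.2582746
    denominator = 1 - (0.320917)(0.2211) - (-0.451455)(-0.3805) = 0.75726683
  phi_33 = -0.2582746 / 0.75726683 = -0.3411.
Therefore phi_{33} = -0.3411.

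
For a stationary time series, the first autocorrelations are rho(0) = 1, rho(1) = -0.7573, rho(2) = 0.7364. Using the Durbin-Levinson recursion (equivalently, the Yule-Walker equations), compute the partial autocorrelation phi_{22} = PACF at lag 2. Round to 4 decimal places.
\phi_{22} = 0.3819

The PACF at lag k is phi_{kk}, the last component of the solution
to the Yule-Walker system G_k phi = r_k where
  (G_k)_{ij} = rho(|i - j|), (r_k)_i = rho(i), i,j = 1..k.
Equivalently, Durbin-Levinson gives phi_{kk} iteratively:
  phi_{11} = rho(1)
  phi_{kk} = [rho(k) - sum_{j=1..k-1} phi_{k-1,j} rho(k-j)]
            / [1 - sum_{j=1..k-1} phi_{k-1,j} rho(j)],
  phi_{k,j} = phi_{k-1,j} - phi_{kk} phi_{k-1,k-j},  j = 1..k-1.
Step k = 1:
  phi_11 = rho(1) = -0.7573.
Step k = 2:
  phi_22 = [rho(2) - phi_11 rho(1)] / [1 - phi_11 rho(1)] = [0.7364 - (-0.7573)(-0.7573)] / [1 - (-0.7573)(-0.7573)]
         = 0.16289671 / 0.42649671 = 0.3819.
Therefore phi_{22} = 0.3819.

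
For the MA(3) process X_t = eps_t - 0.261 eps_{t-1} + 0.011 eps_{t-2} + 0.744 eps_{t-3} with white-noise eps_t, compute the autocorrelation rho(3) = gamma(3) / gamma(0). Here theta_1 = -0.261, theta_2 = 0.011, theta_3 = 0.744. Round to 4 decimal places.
\rho(3) = 0.4588

For an MA(q) process with theta_0 = 1, the autocovariance is
  gamma(k) = sigma^2 * sum_{i=0..q-k} theta_i * theta_{i+k},
and rho(k) = gamma(k) / gamma(0). Sigma^2 cancels.
  numerator   = (1)*(0.744) = 0.744.
  denominator = (1)^2 + (-0.261)^2 + (0.011)^2 + (0.744)^2 = 1.621778.
  rho(3) = 0.744 / 1.621778 = 0.4588.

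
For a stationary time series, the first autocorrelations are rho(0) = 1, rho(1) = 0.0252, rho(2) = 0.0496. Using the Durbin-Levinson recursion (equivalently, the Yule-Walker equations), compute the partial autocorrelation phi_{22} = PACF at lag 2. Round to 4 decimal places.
\phi_{22} = 0.0490

The PACF at lag k is phi_{kk}, the last component of the solution
to the Yule-Walker system G_k phi = r_k where
  (G_k)_{ij} = rho(|i - j|), (r_k)_i = rho(i), i,j = 1..k.
Equivalently, Durbin-Levinson gives phi_{kk} iteratively:
  phi_{11} = rho(1)
  phi_{kk} = [rho(k) - sum_{j=1..k-1} phi_{k-1,j} rho(k-j)]
            / [1 - sum_{j=1..k-1} phi_{k-1,j} rho(j)],
  phi_{k,j} = phi_{k-1,j} - phi_{kk} phi_{k-1,k-j},  j = 1..k-1.
Step k = 1:
  phi_11 = rho(1) = 0.0252.
Step k = 2:
  phi_22 = [rho(2) - phi_11 rho(1)] / [1 - phi_11 rho(1)] = [0.0496 - (0.0252)(0.0252)] / [1 - (0.0252)(0.0252)]
         = 0.04896496 / 0.99936496 = 0.049.
Therefore phi_{22} = 0.0490.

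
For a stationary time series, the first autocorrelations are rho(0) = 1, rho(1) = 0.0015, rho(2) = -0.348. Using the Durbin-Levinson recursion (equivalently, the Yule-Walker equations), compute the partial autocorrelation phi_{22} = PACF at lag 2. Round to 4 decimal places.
\phi_{22} = -0.3480

The PACF at lag k is phi_{kk}, the last component of the solution
to the Yule-Walker system G_k phi = r_k where
  (G_k)_{ij} = rho(|i - j|), (r_k)_i = rho(i), i,j = 1..k.
Equivalently, Durbin-Levinson gives phi_{kk} iteratively:
  phi_{11} = rho(1)
  phi_{kk} = [rho(k) - sum_{j=1..k-1} phi_{k-1,j} rho(k-j)]
            / [1 - sum_{j=1..k-1} phi_{k-1,j} rho(j)],
  phi_{k,j} = phi_{k-1,j} - phi_{kk} phi_{k-1,k-j},  j = 1..k-1.
Step k = 1:
  phi_11 = rho(1) = 0.0015.
Step k = 2:
  phi_22 = [rho(2) - phi_11 rho(1)] / [1 - phi_11 rho(1)] = [-0.348 - (0.0015)(0.0015)] / [1 - (0.0015)(0.0015)]
         = -0.34800225 / 0.99999775 = -0.348.
Therefore phi_{22} = -0.3480.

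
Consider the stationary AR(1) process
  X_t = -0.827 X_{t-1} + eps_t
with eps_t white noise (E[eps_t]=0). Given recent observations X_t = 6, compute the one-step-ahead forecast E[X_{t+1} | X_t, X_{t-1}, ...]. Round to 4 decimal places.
E[X_{t+1} \mid \mathcal F_t] = -4.9620

For an AR(p) model X_t = c + sum_i phi_i X_{t-i} + eps_t, the
one-step-ahead conditional mean is
  E[X_{t+1} | X_t, ...] = c + sum_i phi_i X_{t+1-i}.
Substitute known values:
  E[X_{t+1} | ...] = (-0.827) * (6)
                   = -4.9620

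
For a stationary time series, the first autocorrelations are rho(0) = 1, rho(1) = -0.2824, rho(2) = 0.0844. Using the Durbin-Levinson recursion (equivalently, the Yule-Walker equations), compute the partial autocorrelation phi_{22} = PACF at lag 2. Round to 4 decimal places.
\phi_{22} = 0.0051

The PACF at lag k is phi_{kk}, the last component of the solution
to the Yule-Walker system G_k phi = r_k where
  (G_k)_{ij} = rho(|i - j|), (r_k)_i = rho(i), i,j = 1..k.
Equivalently, Durbin-Levinson gives phi_{kk} iteratively:
  phi_{11} = rho(1)
  phi_{kk} = [rho(k) - sum_{j=1..k-1} phi_{k-1,j} rho(k-j)]
            / [1 - sum_{j=1..k-1} phi_{k-1,j} rho(j)],
  phi_{k,j} = phi_{k-1,j} - phi_{kk} phi_{k-1,k-j},  j = 1..k-1.
Step k = 1:
  phi_11 = rho(1) = -0.2824.
Step k = 2:
  phi_22 = [rho(2) - phi_11 rho(1)] / [1 - phi_11 rho(1)] = [0.0844 - (-0.2824)(-0.2824)] / [1 - (-0.2824)(-0.2824)]
         = 0.00465024 / 0.92025024 = 0.0051.
Therefore phi_{22} = 0.0051.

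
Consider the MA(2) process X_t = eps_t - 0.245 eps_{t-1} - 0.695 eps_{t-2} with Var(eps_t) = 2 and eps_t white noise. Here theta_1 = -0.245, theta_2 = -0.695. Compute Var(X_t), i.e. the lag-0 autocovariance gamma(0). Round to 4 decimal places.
\gamma(0) = 3.0861

For an MA(q) process X_t = eps_t + sum_i theta_i eps_{t-i} with
Var(eps_t) = sigma^2, the variance is
  gamma(0) = sigma^2 * (1 + sum_i theta_i^2).
  sum_i theta_i^2 = (-0.245)^2 + (-0.695)^2 = 0.060025 + 0.483025 = 0.54305.
  gamma(0) = 2 * (1 + 0.54305) = 2 * 1.54305 = 3.0861.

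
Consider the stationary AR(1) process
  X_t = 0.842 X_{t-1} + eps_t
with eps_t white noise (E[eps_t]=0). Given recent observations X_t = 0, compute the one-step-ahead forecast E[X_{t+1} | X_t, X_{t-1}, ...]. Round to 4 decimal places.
E[X_{t+1} \mid \mathcal F_t] = 0.0000

For an AR(p) model X_t = c + sum_i phi_i X_{t-i} + eps_t, the
one-step-ahead conditional mean is
  E[X_{t+1} | X_t, ...] = c + sum_i phi_i X_{t+1-i}.
Substitute known values:
  E[X_{t+1} | ...] = (0.842) * (0)
                   = 0.0000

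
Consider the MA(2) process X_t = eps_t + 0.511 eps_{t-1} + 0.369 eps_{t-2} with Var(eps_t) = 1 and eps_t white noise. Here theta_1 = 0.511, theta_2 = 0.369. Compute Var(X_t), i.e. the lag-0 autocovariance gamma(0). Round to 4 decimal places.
\gamma(0) = 1.3973

For an MA(q) process X_t = eps_t + sum_i theta_i eps_{t-i} with
Var(eps_t) = sigma^2, the variance is
  gamma(0) = sigma^2 * (1 + sum_i theta_i^2).
  sum_i theta_i^2 = (0.511)^2 + (0.369)^2 = 0.261121 + 0.136161 = 0.397282.
  gamma(0) = 1 * (1 + 0.397282) = 1 * 1.397282 = 1.397282, which rounds to 1.3973.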